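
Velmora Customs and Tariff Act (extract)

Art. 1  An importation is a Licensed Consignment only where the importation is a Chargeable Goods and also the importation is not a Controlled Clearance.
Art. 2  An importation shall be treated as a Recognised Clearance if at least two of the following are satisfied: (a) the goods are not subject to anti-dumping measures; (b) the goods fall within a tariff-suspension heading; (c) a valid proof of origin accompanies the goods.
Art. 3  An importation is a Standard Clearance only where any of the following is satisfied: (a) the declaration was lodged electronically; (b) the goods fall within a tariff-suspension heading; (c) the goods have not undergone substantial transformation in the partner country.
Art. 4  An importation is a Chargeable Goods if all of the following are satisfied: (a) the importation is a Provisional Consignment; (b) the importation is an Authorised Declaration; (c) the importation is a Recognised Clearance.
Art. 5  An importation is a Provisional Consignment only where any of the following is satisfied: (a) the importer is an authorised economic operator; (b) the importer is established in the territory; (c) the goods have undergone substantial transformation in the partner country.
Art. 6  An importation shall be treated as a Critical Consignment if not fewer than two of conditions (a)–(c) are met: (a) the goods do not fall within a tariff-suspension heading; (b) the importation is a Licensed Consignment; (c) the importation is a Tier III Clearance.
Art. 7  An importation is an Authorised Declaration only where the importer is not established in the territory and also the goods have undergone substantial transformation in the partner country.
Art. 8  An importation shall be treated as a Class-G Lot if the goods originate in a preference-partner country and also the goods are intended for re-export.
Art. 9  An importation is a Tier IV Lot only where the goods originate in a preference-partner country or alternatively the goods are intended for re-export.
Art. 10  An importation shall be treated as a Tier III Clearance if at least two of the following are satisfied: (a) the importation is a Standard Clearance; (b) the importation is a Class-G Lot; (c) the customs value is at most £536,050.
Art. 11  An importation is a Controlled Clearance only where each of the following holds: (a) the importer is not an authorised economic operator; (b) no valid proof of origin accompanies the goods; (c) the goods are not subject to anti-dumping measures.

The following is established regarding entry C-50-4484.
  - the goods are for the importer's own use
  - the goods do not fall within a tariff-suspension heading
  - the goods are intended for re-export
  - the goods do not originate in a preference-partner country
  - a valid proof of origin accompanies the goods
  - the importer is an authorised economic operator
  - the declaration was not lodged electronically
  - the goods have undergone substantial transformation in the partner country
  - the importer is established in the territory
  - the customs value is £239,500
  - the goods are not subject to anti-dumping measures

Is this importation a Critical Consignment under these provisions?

article 5 — Provisional Consignment: [the importer is an authorised economic operator? yes] OR [the importer is established in the territory? yes] OR [the goods have undergone substantial transformation in the partner country? yes] → satisfied.
article 7 — Authorised Declaration: [the importer is not established in the territory? no] AND [the goods have undergone substantial transformation in the partner country? yes] → not satisfied.
article 2 — Recognised Clearance: the goods are not subject to anti-dumping measures? yes; the goods fall within a tariff-suspension heading? no; a valid proof of origin accompanies the goods? yes — 2 of 3 hold (need ≥2) → satisfied.
article 4 — Chargeable Goods: [Provisional Consignment (article 5)? yes] AND [Authorised Declaration (article 7)? no] AND [Recognised Clearance (article 2)? yes] → not satisfied.
article 11 — Controlled Clearance: [the importer is not an authorised economic operator? no] AND [no valid proof of origin accompanies the goods? no] AND [the goods are not subject to anti-dumping measures? yes] → not satisfied.
article 1 — Licensed Consignment: [Chargeable Goods (article 4)? no] AND [not a Controlled Clearance (article 11)? yes] → not satisfied.
article 3 — Standard Clearance: [the declaration was lodged electronically? no] OR [the goods fall within a tariff-suspension heading? no] OR [the goods have not undergone substantial transformation in the partner country? no] → not satisfied.
article 8 — Class-G Lot: [the goods originate in a preference-partner country? no] AND [the goods are intended for re-export? yes] → not satisfied.
article 10 — Tier III Clearance: Standard Clearance (article 3)? no; Class-G Lot (article 8)? no; customs value: £239,500 ≤ £536,050? yes — 1 of 3 hold (need ≥2) → not satisfied.
article 6 — Critical Consignment: the goods do not fall within a tariff-suspension heading? yes; Licensed Consignment (article 1)? no; Tier III Clearance (article 10)? no — 1 of 3 hold (need ≥2) → not satisfied.

No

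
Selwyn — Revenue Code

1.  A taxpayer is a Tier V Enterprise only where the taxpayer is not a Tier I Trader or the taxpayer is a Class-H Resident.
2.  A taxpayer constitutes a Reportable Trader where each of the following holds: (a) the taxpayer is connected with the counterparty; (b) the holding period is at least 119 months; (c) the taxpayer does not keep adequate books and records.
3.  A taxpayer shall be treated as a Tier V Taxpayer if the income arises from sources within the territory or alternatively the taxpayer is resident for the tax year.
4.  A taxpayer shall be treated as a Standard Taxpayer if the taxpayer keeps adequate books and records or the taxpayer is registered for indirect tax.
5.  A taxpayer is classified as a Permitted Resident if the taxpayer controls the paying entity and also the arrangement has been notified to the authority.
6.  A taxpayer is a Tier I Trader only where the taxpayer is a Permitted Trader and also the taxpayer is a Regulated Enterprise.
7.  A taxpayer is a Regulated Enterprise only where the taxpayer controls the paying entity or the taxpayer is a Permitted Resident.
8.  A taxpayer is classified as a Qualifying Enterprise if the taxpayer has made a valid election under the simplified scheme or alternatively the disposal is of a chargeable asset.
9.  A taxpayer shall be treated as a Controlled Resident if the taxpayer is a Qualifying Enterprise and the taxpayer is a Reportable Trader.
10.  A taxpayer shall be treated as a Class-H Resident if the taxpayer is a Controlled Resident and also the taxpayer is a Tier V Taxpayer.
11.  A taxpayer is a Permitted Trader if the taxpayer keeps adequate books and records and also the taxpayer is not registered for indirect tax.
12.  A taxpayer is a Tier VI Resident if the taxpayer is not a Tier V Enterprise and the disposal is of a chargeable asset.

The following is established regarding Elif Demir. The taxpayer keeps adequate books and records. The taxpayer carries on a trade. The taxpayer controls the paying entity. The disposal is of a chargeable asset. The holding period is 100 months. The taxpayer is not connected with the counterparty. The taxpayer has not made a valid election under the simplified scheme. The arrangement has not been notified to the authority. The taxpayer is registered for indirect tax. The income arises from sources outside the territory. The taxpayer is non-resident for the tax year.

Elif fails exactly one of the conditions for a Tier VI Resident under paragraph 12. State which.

Under paragraph 11: the taxpayer keeps adequate books and records? yes; and the taxpayer is not registered for indirect tax? no. So the taxpayer is not a Permitted Trader.
Under paragraph 5: the taxpayer controls the paying entity? yes; and the arrangement has been notified to the authority? no. So the taxpayer is not a Permitted Resident.
Under paragraph 7: the taxpayer controls the paying entity? yes; or Permitted Resident (paragraph 5)? no. So the taxpayer is a Regulated Enterprise.
Under paragraph 6: Permitted Trader (paragraph 11)? no; and Regulated Enterprise (paragraph 7)? yes. So the taxpayer is not a Tier I Trader.
Under paragraph 8: the taxpayer has made a valid election under the simplified scheme? no; or the disposal is of a chargeable asset? yes. So the taxpayer is a Qualifying Enterprise.
Under paragraph 2: the taxpayer is connected with the counterparty? no; and holding period: 100 months ≥ 119 months? no; and the taxpayer does not keep adequate books and records? no. So the taxpayer is not a Reportable Trader.
Under paragraph 9: Qualifying Enterprise (paragraph 8)? yes; and Reportable Trader (paragraph 2)? no. So the taxpayer is not a Controlled Resident.
Under paragraph 3: the income arises from sources within the territory? no; or the taxpayer is resident for the tax year? no. So the taxpayer is not a Tier V Taxpayer.
Under paragraph 10: Controlled Resident (paragraph 9)? no; and Tier V Taxpayer (paragraph 3)? no. So the taxpayer is not a Class-H Resident.
Under paragraph 1: not a Tier I Trader (paragraph 6)? yes; or Class-H Resident (paragraph 10)? no. So the taxpayer is a Tier V Enterprise.
Under paragraph 12: not a Tier V Enterprise (paragraph 1)? no; and the disposal is of a chargeable asset? yes. So the taxpayer is not a Tier VI Resident.

Tier V Enterprise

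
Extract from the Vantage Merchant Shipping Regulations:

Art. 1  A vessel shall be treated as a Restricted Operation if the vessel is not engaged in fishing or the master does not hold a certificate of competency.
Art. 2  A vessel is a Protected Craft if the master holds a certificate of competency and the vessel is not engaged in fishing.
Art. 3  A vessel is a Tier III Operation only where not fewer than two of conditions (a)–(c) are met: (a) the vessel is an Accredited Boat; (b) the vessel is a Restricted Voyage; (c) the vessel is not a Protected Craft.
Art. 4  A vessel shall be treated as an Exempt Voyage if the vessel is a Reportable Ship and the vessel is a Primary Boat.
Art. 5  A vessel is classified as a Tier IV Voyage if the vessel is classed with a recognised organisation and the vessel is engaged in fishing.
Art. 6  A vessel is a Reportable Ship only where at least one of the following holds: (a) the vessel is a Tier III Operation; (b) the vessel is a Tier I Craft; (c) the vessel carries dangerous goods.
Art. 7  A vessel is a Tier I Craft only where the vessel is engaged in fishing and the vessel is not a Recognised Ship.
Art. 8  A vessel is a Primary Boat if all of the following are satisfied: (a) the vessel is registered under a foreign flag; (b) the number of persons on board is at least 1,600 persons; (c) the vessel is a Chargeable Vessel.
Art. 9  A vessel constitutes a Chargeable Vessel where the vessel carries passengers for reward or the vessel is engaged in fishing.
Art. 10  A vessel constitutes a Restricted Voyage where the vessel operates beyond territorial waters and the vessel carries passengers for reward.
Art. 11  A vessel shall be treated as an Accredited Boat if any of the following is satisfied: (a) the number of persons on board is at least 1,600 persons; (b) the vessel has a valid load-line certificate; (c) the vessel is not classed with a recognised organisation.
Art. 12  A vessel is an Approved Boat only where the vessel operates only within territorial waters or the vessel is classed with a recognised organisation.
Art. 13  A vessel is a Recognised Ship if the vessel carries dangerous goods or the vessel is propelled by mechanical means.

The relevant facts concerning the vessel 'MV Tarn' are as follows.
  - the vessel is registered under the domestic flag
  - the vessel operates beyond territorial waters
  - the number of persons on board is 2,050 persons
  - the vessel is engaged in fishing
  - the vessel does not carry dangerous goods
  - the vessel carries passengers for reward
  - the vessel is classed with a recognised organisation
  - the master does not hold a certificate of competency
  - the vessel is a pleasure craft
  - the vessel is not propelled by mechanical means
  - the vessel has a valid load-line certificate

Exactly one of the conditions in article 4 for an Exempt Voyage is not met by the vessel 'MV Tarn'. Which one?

Primary Boat

article 11 — Accredited Boat: [number of persons on board: 2,050 persons ≥ 1,600 persons? yes] OR [the vessel has a valid load-line certificate? yes] OR [the vessel is not classed with a recognised organisation? no] → satisfied.
article 10 — Restricted Voyage: [the vessel operates beyond territorial waters? yes] AND [the vessel carries passengers for reward? yes] → satisfied.
article 2 — Protected Craft: [the master holds a certificate of competency? no] AND [the vessel is not engaged in fishing? no] → not satisfied.
article 3 — Tier III Operation: Accredited Boat (article 11)? yes; Restricted Voyage (article 10)? yes; not a Protected Craft (article 2)? yes — 3 of 3 hold (need ≥2) → satisfied.
article 13 — Recognised Ship: [the vessel carries dangerous goods? no] OR [the vessel is propelled by mechanical means? no] → not satisfied.
article 7 — Tier I Craft: [the vessel is engaged in fishing? yes] AND [not a Recognised Ship (article 13)? yes] → satisfied.
article 6 — Reportable Ship: [Tier III Operation (article 3)? yes] OR [Tier I Craft (article 7)? yes] OR [the vessel carries dangerous goods? no] → satisfied.
article 9 — Chargeable Vessel: [the vessel carries passengers for reward? yes] OR [the vessel is engaged in fishing? yes] → satisfied.
article 8 — Primary Boat: [the vessel is registered under a foreign flag? no] AND [number of persons on board: 2,050 persons ≥ 1,600 persons? yes] AND [Chargeable Vessel (article 9)? yes] → not satisfied.
article 4 — Exempt Voyage: [Reportable Ship (article 6)? yes] AND [Primary Boat (article 8)? no] → not satisfied.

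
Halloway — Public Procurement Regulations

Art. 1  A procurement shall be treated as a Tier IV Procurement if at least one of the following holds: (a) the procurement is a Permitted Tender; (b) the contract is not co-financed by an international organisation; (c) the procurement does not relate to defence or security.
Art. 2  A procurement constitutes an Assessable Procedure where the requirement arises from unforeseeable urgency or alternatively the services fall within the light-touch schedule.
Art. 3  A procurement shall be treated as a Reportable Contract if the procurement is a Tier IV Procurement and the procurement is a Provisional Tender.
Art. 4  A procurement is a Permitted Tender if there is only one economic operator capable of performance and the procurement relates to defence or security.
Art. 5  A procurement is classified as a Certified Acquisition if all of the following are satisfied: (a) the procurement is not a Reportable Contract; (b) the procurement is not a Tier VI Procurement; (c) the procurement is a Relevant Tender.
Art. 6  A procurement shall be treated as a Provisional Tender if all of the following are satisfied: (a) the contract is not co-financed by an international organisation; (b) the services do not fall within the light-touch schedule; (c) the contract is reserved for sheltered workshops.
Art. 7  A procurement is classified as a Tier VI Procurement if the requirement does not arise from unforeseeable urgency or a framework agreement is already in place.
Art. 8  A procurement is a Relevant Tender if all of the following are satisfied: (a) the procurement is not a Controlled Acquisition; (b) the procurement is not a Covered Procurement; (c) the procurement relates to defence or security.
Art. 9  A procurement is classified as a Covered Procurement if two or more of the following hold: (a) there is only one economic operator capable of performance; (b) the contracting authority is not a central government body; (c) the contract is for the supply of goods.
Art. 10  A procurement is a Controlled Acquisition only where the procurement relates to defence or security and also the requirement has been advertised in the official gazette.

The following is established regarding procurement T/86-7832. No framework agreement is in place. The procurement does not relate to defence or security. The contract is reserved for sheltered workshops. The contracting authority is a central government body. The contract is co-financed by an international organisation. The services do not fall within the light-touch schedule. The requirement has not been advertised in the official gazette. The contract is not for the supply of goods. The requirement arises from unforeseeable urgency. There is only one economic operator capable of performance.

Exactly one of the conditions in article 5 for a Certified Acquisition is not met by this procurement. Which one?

article 4 — Permitted Tender: [there is only one economic operator capable of performance? yes] AND [the procurement relates to defence or security? no] → not satisfied.
article 1 — Tier IV Procurement: [Permitted Tender (article 4)? no] OR [the contract is not co-financed by an international organisation? no] OR [the procurement does not relate to defence or security? yes] → satisfied.
article 6 — Provisional Tender: [the contract is not co-financed by an international organisation? no] AND [the services do not fall within the light-touch schedule? yes] AND [the contract is reserved for sheltered workshops? yes] → not satisfied.
article 3 — Reportable Contract: [Tier IV Procurement (article 1)? yes] AND [Provisional Tender (article 6)? no] → not satisfied.
article 7 — Tier VI Procurement: [the requirement does not arise from unforeseeable urgency? no] OR [a framework agreement is already in place? no] → not satisfied.
article 10 — Controlled Acquisition: [the procurement relates to defence or security? no] AND [the requirement has been advertised in the official gazette? no] → not satisfied.
article 9 — Covered Procurement: there is only one economic operator capable of performance? yes; the contracting authority is not a central government body? no; the contract is for the supply of goods? no — 1 of 3 hold (need ≥2) → not satisfied.
article 8 — Relevant Tender: [not a Controlled Acquisition (article 10)? yes] AND [not a Covered Procurement (article 9)? yes] AND [the procurement relates to defence or security? no] → not satisfied.
article 5 — Certified Acquisition: [not a Reportable Contract (article 3)? yes] AND [not a Tier VI Procurement (article 7)? yes] AND [Relevant Tender (article 8)? no] → not satisfied.

Relevant Tender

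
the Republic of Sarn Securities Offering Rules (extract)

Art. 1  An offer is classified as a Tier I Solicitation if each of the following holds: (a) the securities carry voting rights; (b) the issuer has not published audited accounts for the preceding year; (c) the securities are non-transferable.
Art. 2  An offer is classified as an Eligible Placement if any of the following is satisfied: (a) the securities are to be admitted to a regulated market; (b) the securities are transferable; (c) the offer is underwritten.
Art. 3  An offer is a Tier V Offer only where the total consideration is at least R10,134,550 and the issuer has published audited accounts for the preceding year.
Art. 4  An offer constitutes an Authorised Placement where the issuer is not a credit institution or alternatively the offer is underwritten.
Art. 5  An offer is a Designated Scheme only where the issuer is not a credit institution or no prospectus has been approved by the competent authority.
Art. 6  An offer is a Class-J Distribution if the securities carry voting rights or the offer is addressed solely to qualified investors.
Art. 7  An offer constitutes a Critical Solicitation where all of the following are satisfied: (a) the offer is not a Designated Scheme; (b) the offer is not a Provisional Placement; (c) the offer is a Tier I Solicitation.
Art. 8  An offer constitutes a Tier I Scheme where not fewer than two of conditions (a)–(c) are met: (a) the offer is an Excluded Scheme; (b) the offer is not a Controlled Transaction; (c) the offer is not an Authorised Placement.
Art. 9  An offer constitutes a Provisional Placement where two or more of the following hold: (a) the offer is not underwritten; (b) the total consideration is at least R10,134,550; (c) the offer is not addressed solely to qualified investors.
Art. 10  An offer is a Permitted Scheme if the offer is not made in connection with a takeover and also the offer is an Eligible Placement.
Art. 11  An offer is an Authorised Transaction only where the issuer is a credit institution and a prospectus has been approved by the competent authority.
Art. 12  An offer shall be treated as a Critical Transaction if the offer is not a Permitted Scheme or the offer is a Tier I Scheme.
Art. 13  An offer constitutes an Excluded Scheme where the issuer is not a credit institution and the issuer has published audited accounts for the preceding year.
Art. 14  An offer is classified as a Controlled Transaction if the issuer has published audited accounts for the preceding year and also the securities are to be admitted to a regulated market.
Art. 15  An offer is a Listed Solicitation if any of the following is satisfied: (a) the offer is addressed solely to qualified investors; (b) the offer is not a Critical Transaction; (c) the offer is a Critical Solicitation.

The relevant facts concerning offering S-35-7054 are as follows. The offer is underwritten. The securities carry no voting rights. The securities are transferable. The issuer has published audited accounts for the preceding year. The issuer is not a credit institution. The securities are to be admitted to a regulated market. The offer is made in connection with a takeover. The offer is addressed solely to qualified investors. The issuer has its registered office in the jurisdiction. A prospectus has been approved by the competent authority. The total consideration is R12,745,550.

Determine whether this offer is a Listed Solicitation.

article 2 — Eligible Placement: [the securities are to be admitted to a regulated market? yes] OR [the securities are transferable? yes] OR [the offer is underwritten? yes] → satisfied.
article 10 — Permitted Scheme: [the offer is not made in connection with a takeover? no] AND [Eligible Placement (article 2)? yes] → not satisfied.
article 13 — Excluded Scheme: [the issuer is not a credit institution? yes] AND [the issuer has published audited accounts for the preceding year? yes] → satisfied.
article 14 — Controlled Transaction: [the issuer has published audited accounts for the preceding year? yes] AND [the securities are to be admitted to a regulated market? yes] → satisfied.
article 4 — Authorised Placement: [the issuer is not a credit institution? yes] OR [the offer is underwritten? yes] → satisfied.
article 8 — Tier I Scheme: Excluded Scheme (article 13)? yes; not a Controlled Transaction (article 14)? no; not an Authorised Placement (article 4)? no — 1 of 3 hold (need ≥2) → not satisfied.
article 12 — Critical Transaction: [not a Permitted Scheme (article 10)? yes] OR [Tier I Scheme (article 8)? no] → satisfied.
article 5 — Designated Scheme: [the issuer is not a credit institution? yes] OR [no prospectus has been approved by the competent authority? no] → satisfied.
article 9 — Provisional Placement: the offer is not underwritten? no; total consideration: R12,745,550 ≥ R10,134,550? yes; the offer is not addressed solely to qualified investors? no — 1 of 3 hold (need ≥2) → not satisfied.
article 1 — Tier I Solicitation: [the securities carry voting rights? no] AND [the issuer has not published audited accounts for the preceding year? no] AND [the securities are non-transferable? no] → not satisfied.
article 7 — Critical Solicitation: [not a Designated Scheme (article 5)? no] AND [not a Provisional Placement (article 9)? yes] AND [Tier I Solicitation (article 1)? no] → not satisfied.
article 15 — Listed Solicitation: [the offer is addressed solely to qualified investors? yes] OR [not a Critical Transaction (article 12)? no] OR [Critical Solicitation (article 7)? no] → satisfied.

Yes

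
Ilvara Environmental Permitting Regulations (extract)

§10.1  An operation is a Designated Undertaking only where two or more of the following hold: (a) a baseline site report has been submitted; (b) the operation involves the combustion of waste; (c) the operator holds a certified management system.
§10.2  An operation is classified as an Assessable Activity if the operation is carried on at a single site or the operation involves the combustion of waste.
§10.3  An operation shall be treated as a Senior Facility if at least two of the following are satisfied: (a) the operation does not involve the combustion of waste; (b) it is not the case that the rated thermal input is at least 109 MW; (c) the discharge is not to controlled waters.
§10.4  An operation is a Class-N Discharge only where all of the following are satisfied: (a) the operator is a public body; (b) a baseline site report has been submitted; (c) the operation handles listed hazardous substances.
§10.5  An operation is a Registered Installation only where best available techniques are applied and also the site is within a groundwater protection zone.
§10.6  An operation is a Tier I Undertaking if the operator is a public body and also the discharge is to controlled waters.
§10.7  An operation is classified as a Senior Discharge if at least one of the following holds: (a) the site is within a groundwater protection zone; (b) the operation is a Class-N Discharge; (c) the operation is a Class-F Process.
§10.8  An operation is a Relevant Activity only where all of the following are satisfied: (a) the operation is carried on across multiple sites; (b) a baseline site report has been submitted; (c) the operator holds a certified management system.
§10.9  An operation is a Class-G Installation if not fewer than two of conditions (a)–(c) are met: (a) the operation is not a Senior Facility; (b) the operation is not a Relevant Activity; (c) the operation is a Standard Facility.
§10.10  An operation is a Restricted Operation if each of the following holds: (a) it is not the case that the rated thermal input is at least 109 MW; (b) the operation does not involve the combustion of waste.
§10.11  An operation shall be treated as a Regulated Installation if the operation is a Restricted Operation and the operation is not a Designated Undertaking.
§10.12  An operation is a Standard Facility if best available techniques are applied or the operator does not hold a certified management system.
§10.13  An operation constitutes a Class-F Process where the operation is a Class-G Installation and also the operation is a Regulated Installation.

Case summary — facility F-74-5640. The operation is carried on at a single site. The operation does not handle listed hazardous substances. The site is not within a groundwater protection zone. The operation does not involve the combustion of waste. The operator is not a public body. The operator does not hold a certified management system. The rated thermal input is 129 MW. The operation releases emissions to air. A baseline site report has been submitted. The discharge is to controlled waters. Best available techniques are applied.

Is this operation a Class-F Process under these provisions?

Under §10.3: the operation does not involve the combustion of waste? yes; rated thermal input: 129 MW ≥ 109 MW? yes, so negated condition no; the discharge is not to controlled waters? no — 1 of 3 hold (need ≥2) → not satisfied.
Under §10.8: the operation is carried on across multiple sites? no; and a baseline site report has been submitted? yes; and the operator holds a certified management system? no. So the operation is not a Relevant Activity.
Under §10.12: best available techniques are applied? yes; or the operator does not hold a certified management system? yes. So the operation is a Standard Facility.
Under §10.9: not a Senior Facility (§10.3)? yes; not a Relevant Activity (§10.8)? yes; Standard Facility (§10.12)? yes — 3 of 3 hold (need ≥2) → satisfied.
Under §10.10: rated thermal input: 129 MW ≥ 109 MW? yes, so negated condition no; and the operation does not involve the combustion of waste? yes. So the operation is not a Restricted Operation.
Under §10.1: a baseline site report has been submitted? yes; the operation involves the combustion of waste? no; the operator holds a certified management system? no — 1 of 3 hold (need ≥2) → not satisfied.
Under §10.11: Restricted Operation (§10.10)? no; and not a Designated Undertaking (§10.1)? yes. So the operation is not a Regulated Installation.
Under §10.13: Class-G Installation (§10.9)? yes; and Regulated Installation (§10.11)? no. So the operation is not a Class-F Process.

No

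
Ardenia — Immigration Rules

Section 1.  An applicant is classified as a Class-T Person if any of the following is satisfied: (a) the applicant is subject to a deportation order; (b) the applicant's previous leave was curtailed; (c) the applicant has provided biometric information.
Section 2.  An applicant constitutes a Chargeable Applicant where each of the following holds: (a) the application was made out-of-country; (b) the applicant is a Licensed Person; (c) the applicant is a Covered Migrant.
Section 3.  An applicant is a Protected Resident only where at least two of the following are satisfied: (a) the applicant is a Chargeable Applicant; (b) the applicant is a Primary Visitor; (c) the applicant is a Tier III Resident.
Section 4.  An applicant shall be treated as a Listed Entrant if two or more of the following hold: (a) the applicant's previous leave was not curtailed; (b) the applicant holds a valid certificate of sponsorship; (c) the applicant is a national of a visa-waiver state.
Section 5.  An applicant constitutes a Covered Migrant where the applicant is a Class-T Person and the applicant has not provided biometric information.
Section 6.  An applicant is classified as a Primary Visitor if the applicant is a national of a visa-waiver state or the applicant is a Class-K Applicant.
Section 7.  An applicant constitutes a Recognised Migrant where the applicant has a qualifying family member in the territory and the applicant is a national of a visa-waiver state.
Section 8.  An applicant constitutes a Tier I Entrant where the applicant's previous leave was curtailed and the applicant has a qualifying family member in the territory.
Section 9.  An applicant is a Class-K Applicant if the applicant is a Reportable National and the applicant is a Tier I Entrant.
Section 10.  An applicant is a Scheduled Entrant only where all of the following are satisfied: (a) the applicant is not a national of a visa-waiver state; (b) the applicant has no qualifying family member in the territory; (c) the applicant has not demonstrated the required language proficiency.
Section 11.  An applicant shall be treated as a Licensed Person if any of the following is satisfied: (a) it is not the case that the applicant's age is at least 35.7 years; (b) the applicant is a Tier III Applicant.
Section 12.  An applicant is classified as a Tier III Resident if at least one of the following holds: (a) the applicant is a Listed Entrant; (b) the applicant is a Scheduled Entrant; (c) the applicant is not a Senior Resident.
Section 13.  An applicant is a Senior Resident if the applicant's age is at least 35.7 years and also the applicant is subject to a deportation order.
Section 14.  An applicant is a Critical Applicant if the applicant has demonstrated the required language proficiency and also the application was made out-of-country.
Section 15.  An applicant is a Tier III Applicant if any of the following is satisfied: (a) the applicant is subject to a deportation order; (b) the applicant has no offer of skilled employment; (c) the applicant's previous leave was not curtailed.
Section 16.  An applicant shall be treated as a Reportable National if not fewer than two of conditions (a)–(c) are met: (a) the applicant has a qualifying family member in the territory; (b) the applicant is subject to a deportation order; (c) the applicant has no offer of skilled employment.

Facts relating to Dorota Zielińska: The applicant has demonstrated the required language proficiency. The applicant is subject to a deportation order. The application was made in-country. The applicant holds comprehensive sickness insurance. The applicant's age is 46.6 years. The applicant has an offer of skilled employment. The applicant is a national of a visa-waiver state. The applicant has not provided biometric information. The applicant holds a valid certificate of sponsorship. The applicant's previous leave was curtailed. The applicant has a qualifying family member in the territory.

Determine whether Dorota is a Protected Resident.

Yes

Under section 15: the applicant is subject to a deportation order? yes; or the applicant has no offer of skilled employment? no; or the applicant's previous leave was not curtailed? no. So the applicant is a Tier III Applicant.
Under section 11: applicant's age: 46.6 years ≥ 35.7 years? yes, so negated condition no; or Tier III Applicant (section 15)? yes. So the applicant is a Licensed Person.
Under section 1: the applicant is subject to a deportation order? yes; or the applicant's previous leave was curtailed? yes; or the applicant has provided biometric information? no. So the applicant is a Class-T Person.
Under section 5: Class-T Person (section 1)? yes; and the applicant has not provided biometric information? yes. So the applicant is a Covered Migrant.
Under section 2: the application was made out-of-country? no; and Licensed Person (section 11)? yes; and Covered Migrant (section 5)? yes. So the applicant is not a Chargeable Applicant.
Under section 16: the applicant has a qualifying family member in the territory? yes; the applicant is subject to a deportation order? yes; the applicant has no offer of skilled employment? no — 2 of 3 hold (need ≥2) → satisfied.
Under section 8: the applicant's previous leave was curtailed? yes; and the applicant has a qualifying family member in the territory? yes. So the applicant is a Tier I Entrant.
Under section 9: Reportable National (section 16)? yes; and Tier I Entrant (section 8)? yes. So the applicant is a Class-K Applicant.
Under section 6: the applicant is a national of a visa-waiver state? yes; or Class-K Applicant (section 9)? yes. So the applicant is a Primary Visitor.
Under section 4: the applicant's previous leave was not curtailed? no; the applicant holds a valid certificate of sponsorship? yes; the applicant is a national of a visa-waiver state? yes — 2 of 3 hold (need ≥2) → satisfied.
Under section 10: the applicant is not a national of a visa-waiver state? no; and the applicant has no qualifying family member in the territory? no; and the applicant has not demonstrated the required language proficiency? no. So the applicant is not a Scheduled Entrant.
Under section 13: applicant's age: 46.6 years ≥ 35.7 years? yes; and the applicant is subject to a deportation order? yes. So the applicant is a Senior Resident.
Under section 12: Listed Entrant (section 4)? yes; or Scheduled Entrant (section 10)? no; or not a Senior Resident (section 13)? no. So the applicant is a Tier III Resident.
Under section 3: Chargeable Applicant (section 2)? no; Primary Visitor (section 6)? yes; Tier III Resident (section 12)? yes — 2 of 3 hold (need ≥2) → satisfied.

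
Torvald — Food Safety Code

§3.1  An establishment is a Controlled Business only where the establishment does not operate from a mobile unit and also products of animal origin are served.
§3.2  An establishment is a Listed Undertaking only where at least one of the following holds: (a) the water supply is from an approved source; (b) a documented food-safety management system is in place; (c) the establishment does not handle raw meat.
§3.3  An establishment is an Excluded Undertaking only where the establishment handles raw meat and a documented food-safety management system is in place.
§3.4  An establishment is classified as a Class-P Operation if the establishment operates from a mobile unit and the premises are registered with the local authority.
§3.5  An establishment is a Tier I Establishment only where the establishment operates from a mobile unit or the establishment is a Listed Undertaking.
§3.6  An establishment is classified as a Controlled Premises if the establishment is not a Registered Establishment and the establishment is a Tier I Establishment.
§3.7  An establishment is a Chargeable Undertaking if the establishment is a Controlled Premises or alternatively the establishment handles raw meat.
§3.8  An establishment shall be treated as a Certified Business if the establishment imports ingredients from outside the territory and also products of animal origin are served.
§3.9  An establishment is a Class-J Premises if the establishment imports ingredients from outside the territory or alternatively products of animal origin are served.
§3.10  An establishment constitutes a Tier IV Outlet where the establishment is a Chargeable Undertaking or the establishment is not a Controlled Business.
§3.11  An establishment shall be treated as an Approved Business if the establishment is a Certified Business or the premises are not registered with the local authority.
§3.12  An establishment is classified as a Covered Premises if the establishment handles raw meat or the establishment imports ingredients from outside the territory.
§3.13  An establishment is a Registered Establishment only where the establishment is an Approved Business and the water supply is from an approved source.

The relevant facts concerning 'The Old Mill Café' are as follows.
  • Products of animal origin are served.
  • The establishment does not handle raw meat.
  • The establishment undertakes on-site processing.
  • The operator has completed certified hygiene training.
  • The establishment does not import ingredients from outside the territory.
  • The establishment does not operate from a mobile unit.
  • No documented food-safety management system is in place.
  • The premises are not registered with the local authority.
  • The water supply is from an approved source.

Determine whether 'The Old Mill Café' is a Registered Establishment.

§3.8 — Certified Business: [the establishment imports ingredients from outside the territory? no] AND [products of animal origin are served? yes] → not satisfied.
§3.11 — Approved Business: [Certified Business (§3.8)? no] OR [the premises are not registered with the local authority? yes] → satisfied.
§3.13 — Registered Establishment: [Approved Business (§3.11)? yes] AND [the water supply is from an approved source? yes] → satisfied.

Yes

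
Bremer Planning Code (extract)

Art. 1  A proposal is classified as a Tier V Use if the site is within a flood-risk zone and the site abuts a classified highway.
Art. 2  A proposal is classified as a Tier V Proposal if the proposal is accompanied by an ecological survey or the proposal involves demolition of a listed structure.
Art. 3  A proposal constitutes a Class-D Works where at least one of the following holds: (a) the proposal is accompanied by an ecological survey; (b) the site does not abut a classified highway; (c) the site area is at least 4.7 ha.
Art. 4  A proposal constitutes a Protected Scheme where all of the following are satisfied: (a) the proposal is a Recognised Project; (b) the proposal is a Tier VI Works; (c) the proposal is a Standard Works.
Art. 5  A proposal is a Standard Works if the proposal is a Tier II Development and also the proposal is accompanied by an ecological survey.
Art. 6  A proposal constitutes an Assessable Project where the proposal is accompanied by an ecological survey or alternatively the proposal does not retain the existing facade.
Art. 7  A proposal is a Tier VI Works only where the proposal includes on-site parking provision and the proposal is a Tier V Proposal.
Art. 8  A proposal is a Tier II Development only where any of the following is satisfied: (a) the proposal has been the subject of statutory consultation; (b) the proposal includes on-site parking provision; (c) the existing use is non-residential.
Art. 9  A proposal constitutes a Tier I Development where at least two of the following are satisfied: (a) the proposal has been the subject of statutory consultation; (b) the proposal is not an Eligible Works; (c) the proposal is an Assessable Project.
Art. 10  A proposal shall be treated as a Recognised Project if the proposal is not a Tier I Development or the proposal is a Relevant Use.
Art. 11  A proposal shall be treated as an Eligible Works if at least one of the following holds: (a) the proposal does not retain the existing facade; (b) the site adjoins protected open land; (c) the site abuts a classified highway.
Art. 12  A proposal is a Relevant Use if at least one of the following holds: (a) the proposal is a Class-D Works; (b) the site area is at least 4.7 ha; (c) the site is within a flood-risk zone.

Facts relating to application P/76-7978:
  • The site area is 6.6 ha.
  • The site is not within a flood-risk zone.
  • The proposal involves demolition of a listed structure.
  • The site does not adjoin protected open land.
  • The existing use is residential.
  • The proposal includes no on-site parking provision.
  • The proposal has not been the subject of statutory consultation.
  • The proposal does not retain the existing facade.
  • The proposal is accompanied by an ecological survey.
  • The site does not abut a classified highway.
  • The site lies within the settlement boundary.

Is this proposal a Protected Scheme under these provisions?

No

article 11 — Eligible Works: [the proposal does not retain the existing facade? yes] OR [the site adjoins protected open land? no] OR [the site abuts a classified highway? no] → satisfied.
article 6 — Assessable Project: [the proposal is accompanied by an ecological survey? yes] OR [the proposal does not retain the existing facade? yes] → satisfied.
article 9 — Tier I Development: the proposal has been the subject of statutory consultation? no; not an Eligible Works (article 11)? no; Assessable Project (article 6)? yes — 1 of 3 hold (need ≥2) → not satisfied.
article 3 — Class-D Works: [the proposal is accompanied by an ecological survey? yes] OR [the site does not abut a classified highway? yes] OR [site area: 6.6 ha ≥ 4.7 ha? yes] → satisfied.
article 12 — Relevant Use: [Class-D Works (article 3)? yes] OR [site area: 6.6 ha ≥ 4.7 ha? yes] OR [the site is within a flood-risk zone? no] → satisfied.
article 10 — Recognised Project: [not a Tier I Development (article 9)? yes] OR [Relevant Use (article 12)? yes] → satisfied.
article 2 — Tier V Proposal: [the proposal is accompanied by an ecological survey? yes] OR [the proposal involves demolition of a listed structure? yes] → satisfied.
article 7 — Tier VI Works: [the proposal includes on-site parking provision? no] AND [Tier V Proposal (article 2)? yes] → not satisfied.
article 8 — Tier II Development: [the proposal has been the subject of statutory consultation? no] OR [the proposal includes on-site parking provision? no] OR [the existing use is non-residential? no] → not satisfied.
article 5 — Standard Works: [Tier II Development (article 8)? no] AND [the proposal is accompanied by an ecological survey? yes] → not satisfied.
article 4 — Protected Scheme: [Recognised Project (article 10)? yes] AND [Tier VI Works (article 7)? no] AND [Standard Works (article 5)? no] → not satisfied.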